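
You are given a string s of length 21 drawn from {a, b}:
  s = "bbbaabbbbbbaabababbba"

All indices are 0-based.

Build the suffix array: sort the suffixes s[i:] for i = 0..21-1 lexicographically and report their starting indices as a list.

[20, 11, 3, 12, 14, 16, 4, 19, 10, 2, 13, 15, 18, 9, 1, 17, 8, 0, 7, 6, 5]

rank→(start, suffix):
  0 → (20, 'a')
  1 → (11, 'aabababbba')
  2 → (3, 'aabbbbbbaabababbba')
  3 → (12, 'abababbba')
  4 → (14, 'ababbba')
  5 → (16, 'abbba')
  6 → (4, 'abbbbbbaabababbba')
  7 → (19, 'ba')
  8 → (10, 'baabababbba')
  9 → (2, 'baabbbbbbaabababbba')
  10 → (13, 'bababbba')
  11 → (15, 'babbba')
  12 → (18, 'bba')
  13 → (9, 'bbaabababbba')
  14 → (1, 'bbaabbbbbbaabababbba')
  15 → (17, 'bbba')
  16 → (8, 'bbbaabababbba')
  17 → (0, 'bbbaabbbbbbaabababbba')
  18 → (7, 'bbbbaabababbba')
  19 → (6, 'bbbbbaabababbba')
  20 → (5, 'bbbbbbaabababbba')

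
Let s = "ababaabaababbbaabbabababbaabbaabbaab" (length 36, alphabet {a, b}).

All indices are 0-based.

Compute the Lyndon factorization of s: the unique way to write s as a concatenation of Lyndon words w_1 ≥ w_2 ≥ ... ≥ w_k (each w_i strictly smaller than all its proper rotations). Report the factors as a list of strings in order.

["ab", "ab", "aabaababbbaabbabababbaabbaabb", "aab"]

emit factor 1: 'ab' (i=0, period=2)
emit factor 2: 'ab' (i=2, period=2)
emit factor 3: 'aabaababbbaabbabababbaabbaabb' (i=4, period=29)
emit factor 4: 'aab' (i=33, period=3)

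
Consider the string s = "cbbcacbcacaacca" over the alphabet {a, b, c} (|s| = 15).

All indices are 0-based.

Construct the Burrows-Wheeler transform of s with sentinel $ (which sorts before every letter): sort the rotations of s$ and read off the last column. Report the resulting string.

rank  rotation          last
    0  $cbbcacbcacaacca  a
    1  a$cbbcacbcacaacc  c
    2  aacca$cbbcacbcac  c
    3  acaacca$cbbcacbc  c
    4  acbcacaacca$cbbc  c
    5  acca$cbbcacbcaca  a
    6  bbcacbcacaacca$c  c
    7  bcacaacca$cbbcac  c
    8  bcacbcacaacca$cb  b
    9  ca$cbbcacbcacaac  c
   10  caacca$cbbcacbca  a
   11  cacaacca$cbbcacb  b
   12  cacbcacaacca$cbb  b
   13  cbbcacbcacaacca$  $
   14  cbcacaacca$cbbca  a
   15  cca$cbbcacbcacaa  a

accccaccbcabb$aa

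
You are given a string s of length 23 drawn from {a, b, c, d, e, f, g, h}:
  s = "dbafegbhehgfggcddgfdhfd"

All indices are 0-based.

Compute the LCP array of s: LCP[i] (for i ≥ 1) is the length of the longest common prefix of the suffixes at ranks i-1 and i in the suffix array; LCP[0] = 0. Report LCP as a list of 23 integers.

rank | idx | suffix
   0 |   2 | afegbhehgfggcddgfdhfd
   1 |   1 | bafegbhehgfggcddgfdhfd
   2 |   6 | bhehgfggcddgfdhfd
   3 |  14 | cddgfdhfd
   4 |  22 | d
   5 |   0 | dbafegbhehgfggcddgfdhfd
   6 |  15 | ddgfdhfd
   7 |  16 | dgfdhfd
   8 |  19 | dhfd
   9 |   4 | egbhehgfggcddgfdhfd
  10 |   8 | ehgfggcddgfdhfd
  11 |  21 | fd
  12 |  18 | fdhfd
  13 |   3 | fegbhehgfggcddgfdhfd
  14 |  11 | fggcddgfdhfd
  15 |   5 | gbhehgfggcddgfdhfd
  16 |  13 | gcddgfdhfd
  17 |  17 | gfdhfd
  18 |  10 | gfggcddgfdhfd
  19 |  12 | ggcddgfdhfd
  20 |   7 | hehgfggcddgfdhfd
  21 |  20 | hfd
  22 |   9 | hgfggcddgfdhfd

SA = [2, 1, 6, 14, 22, 0, 15, 16, 19, 4, 8, 21, 18, 3, 11, 5, 13, 17, 10, 12, 7, 20, 9]
[i] adj suffixes → lcp
  [1] 2/1 → 0 ('')
  [2] 1/6 → 1 ('b')
  [3] 6/14 → 0 ('')
  [4] 14/22 → 0 ('')
  [5] 22/0 → 1 ('d')
  [6] 0/15 → 1 ('d')
  [7] 15/16 → 1 ('d')
  [8] 16/19 → 1 ('d')
  [9] 19/4 → 0 ('')
  [10] 4/8 → 1 ('e')
  [11] 8/21 → 0 ('')
  [12] 21/18 → 2 ('fd')
  [13] 18/3 → 1 ('f')
  [14] 3/11 → 1 ('f')
  [15] 11/5 → 0 ('')
  [16] 5/13 → 1 ('g')
  [17] 13/17 → 1 ('g')
  [18] 17/10 → 2 ('gf')
  [19] 10/12 → 1 ('g')
  [20] 12/7 → 0 ('')
  [21] 7/20 → 1 ('h')
  [22] 20/9 → 1 ('h')

[0, 0, 1, 0, 0, 1, 1, 1, 1, 0, 1, 0, 2, 1, 1, 0, 1, 1, 2, 1, 0, 1, 1]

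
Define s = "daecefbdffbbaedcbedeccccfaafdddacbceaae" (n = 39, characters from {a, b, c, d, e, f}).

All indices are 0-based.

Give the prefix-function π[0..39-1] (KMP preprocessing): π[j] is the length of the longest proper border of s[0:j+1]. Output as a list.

[0, 0, 0, 0, 0, 0, 0, 1, 0, 0, 0, 0, 0, 0, 1, 0, 0, 0, 1, 0, 0, 0, 0, 0, 0, 0, 0, 0, 1, 1, 1, 2, 0, 0, 0, 0, 0, 0, 0]

π[0] = 0
j=1 s[j]='a': π[1]=0 (border '')
j=2 s[j]='e': π[2]=0 (border '')
j=3 s[j]='c': π[3]=0 (border '')
j=4 s[j]='e': π[4]=0 (border '')
j=5 s[j]='f': π[5]=0 (border '')
j=6 s[j]='b': π[6]=0 (border '')
j=7 s[j]='d': π[7]=1 (border 'd')
j=8 s[j]='f': k: 1→0; π[8]=0 (border '')
j=9 s[j]='f': π[9]=0 (border '')
j=10 s[j]='b': π[10]=0 (border '')
j=11 s[j]='b': π[11]=0 (border '')
j=12 s[j]='a': π[12]=0 (border '')
j=13 s[j]='e': π[13]=0 (border '')
j=14 s[j]='d': π[14]=1 (border 'd')
j=15 s[j]='c': k: 1→0; π[15]=0 (border '')
j=16 s[j]='b': π[16]=0 (border '')
j=17 s[j]='e': π[17]=0 (border '')
j=18 s[j]='d': π[18]=1 (border 'd')
j=19 s[j]='e': k: 1→0; π[19]=0 (border '')
j=20 s[j]='c': π[20]=0 (border '')
j=21 s[j]='c': π[21]=0 (border '')
j=22 s[j]='c': π[22]=0 (border '')
j=23 s[j]='c': π[23]=0 (border '')
j=24 s[j]='f': π[24]=0 (border '')
j=25 s[j]='a': π[25]=0 (border '')
j=26 s[j]='a': π[26]=0 (border '')
j=27 s[j]='f': π[27]=0 (border '')
j=28 s[j]='d': π[28]=1 (border 'd')
j=29 s[j]='d': k: 1→0; π[29]=1 (border 'd')
j=30 s[j]='d': k: 1→0; π[30]=1 (border 'd')
j=31 s[j]='a': π[31]=2 (border 'da')
j=32 s[j]='c': k: 2→0; π[32]=0 (border '')
j=33 s[j]='b': π[33]=0 (border '')
j=34 s[j]='c': π[34]=0 (border '')
j=35 s[j]='e': π[35]=0 (border '')
j=36 s[j]='a': π[36]=0 (border '')
j=37 s[j]='a': π[37]=0 (border '')
j=38 s[j]='e': π[38]=0 (border '')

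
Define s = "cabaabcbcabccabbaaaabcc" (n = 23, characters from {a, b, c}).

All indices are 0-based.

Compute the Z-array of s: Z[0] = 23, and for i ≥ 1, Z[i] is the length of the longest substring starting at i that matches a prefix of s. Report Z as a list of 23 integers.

[23, 0, 0, 0, 0, 0, 1, 0, 3, 0, 0, 1, 3, 0, 0, 0, 0, 0, 0, 0, 0, 1, 1]

Z[0]=23
i=1: fresh scan; Z[1]=0
i=2: fresh scan; Z[2]=0
i=3: fresh scan; Z[3]=0
i=4: fresh scan; Z[4]=0
i=5: fresh scan; Z[5]=0
i=6: fresh scan; Z[6]=1 extend→box=[6,7)
i=7: fresh scan; Z[7]=0
i=8: fresh scan; Z[8]=3 extend→box=[8,11)
i=9: min(r-i=2, Z[1]=0)=0; Z[9]=0
i=10: min(r-i=1, Z[2]=0)=0; Z[10]=0
i=11: fresh scan; Z[11]=1 extend→box=[11,12)
i=12: fresh scan; Z[12]=3 extend→box=[12,15)
i=13: min(r-i=2, Z[1]=0)=0; Z[13]=0
i=14: min(r-i=1, Z[2]=0)=0; Z[14]=0
i=15: fresh scan; Z[15]=0
i=16: fresh scan; Z[16]=0
i=17: fresh scan; Z[17]=0
i=18: fresh scan; Z[18]=0
i=19: fresh scan; Z[19]=0
i=20: fresh scan; Z[20]=0
i=21: fresh scan; Z[21]=1 extend→box=[21,22)
i=22: fresh scan; Z[22]=1 extend→box=[22,23)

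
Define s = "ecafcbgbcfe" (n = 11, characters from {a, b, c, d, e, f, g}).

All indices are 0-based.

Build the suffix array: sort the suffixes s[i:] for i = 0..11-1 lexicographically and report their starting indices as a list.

rank→(start, suffix):
  0 → (2, 'afcbgbcfe')
  1 → (7, 'bcfe')
  2 → (5, 'bgbcfe')
  3 → (1, 'cafcbgbcfe')
  4 → (4, 'cbgbcfe')
  5 → (8, 'cfe')
  6 → (10, 'e')
  7 → (0, 'ecafcbgbcfe')
  8 → (3, 'fcbgbcfe')
  9 → (9, 'fe')
  10 → (6, 'gbcfe')

[2, 7, 5, 1, 4, 8, 10, 0, 3, 9, 6]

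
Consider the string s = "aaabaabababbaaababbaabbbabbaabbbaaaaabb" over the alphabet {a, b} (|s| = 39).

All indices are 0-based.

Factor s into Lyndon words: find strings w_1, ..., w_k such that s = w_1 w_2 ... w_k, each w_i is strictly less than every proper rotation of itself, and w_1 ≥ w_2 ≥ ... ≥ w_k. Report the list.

["aaabaabababbaaababbaabbbabbaabbb", "aaaaabb"]

emit factor 1: 'aaabaabababbaaababbaabbbabbaabbb' (i=0, period=32)
emit factor 2: 'aaaaabb' (i=32, period=7)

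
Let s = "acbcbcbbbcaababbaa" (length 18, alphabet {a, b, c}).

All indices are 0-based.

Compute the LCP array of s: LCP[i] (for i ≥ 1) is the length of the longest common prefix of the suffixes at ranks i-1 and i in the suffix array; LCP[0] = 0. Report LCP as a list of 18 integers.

sorted suffixes:
  #0 SA[0]=17  'a'
  #1 SA[1]=16  'aa'
  #2 SA[2]=10  'aababbaa'
  #3 SA[3]=11  'ababbaa'
  #4 SA[4]=13  'abbaa'
  #5 SA[5]=0  'acbcbcbbbcaababbaa'
  #6 SA[6]=15  'baa'
  #7 SA[7]=12  'babbaa'
  #8 SA[8]=14  'bbaa'
  #9 SA[9]=6  'bbbcaababbaa'
  #10 SA[10]=7  'bbcaababbaa'
  #11 SA[11]=8  'bcaababbaa'
  #12 SA[12]=4  'bcbbbcaababbaa'
  #13 SA[13]=2  'bcbcbbbcaababbaa'
  #14 SA[14]=9  'caababbaa'
  #15 SA[15]=5  'cbbbcaababbaa'
  #16 SA[16]=3  'cbcbbbcaababbaa'
  #17 SA[17]=1  'cbcbcbbbcaababbaa'

SA = [17, 16, 10, 11, 13, 0, 15, 12, 14, 6, 7, 8, 4, 2, 9, 5, 3, 1]
rank  pair      lcp
   1  s[17:],s[16:]  1  'a'
   2  s[16:],s[10:]  2  'aa'
   3  s[10:],s[11:]  1  'a'
   4  s[11:],s[13:]  2  'ab'
   5  s[13:],s[0:]  1  'a'
   6  s[0:],s[15:]  0  ''
   7  s[15:],s[12:]  2  'ba'
   8  s[12:],s[14:]  1  'b'
   9  s[14:],s[6:]  2  'bb'
  10  s[6:],s[7:]  2  'bb'
  11  s[7:],s[8:]  1  'b'
  12  s[8:],s[4:]  2  'bc'
  13  s[4:],s[2:]  3  'bcb'
  14  s[2:],s[9:]  0  ''
  15  s[9:],s[5:]  1  'c'
  16  s[5:],s[3:]  2  'cb'
  17  s[3:],s[1:]  4  'cbcb'

[0, 1, 2, 1, 2, 1, 0, 2, 1, 2, 2, 1, 2, 3, 0, 1, 2, 4]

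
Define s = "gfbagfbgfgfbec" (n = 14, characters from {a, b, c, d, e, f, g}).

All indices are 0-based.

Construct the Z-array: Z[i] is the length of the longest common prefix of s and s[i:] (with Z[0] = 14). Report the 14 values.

Z[0]=14
i=1: i≥r, start 0; Z[1]=0
i=2: i≥r, start 0; Z[2]=0
i=3: i≥r, start 0; Z[3]=0
i=4: i≥r, start 0; Z[4]=3 grow→box=[4,7)
i=5: min(r-i=2, Z[1]=0)=0; Z[5]=0
i=6: min(r-i=1, Z[2]=0)=0; Z[6]=0
i=7: i≥r, start 0; Z[7]=2 grow→box=[7,9)
i=8: min(r-i=1, Z[1]=0)=0; Z[8]=0
i=9: i≥r, start 0; Z[9]=3 grow→box=[9,12)
i=10: min(r-i=2, Z[1]=0)=0; Z[10]=0
i=11: min(r-i=1, Z[2]=0)=0; Z[11]=0
i=12: i≥r, start 0; Z[12]=0
i=13: i≥r, start 0; Z[13]=0

[14, 0, 0, 0, 3, 0, 0, 2, 0, 3, 0, 0, 0, 0]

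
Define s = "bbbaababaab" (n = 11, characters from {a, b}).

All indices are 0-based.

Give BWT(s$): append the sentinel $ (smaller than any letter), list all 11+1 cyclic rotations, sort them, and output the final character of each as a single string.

rank  rotation      last
    0  $bbbaababaab  b
    1  aab$bbbaabab  b
    2  aababaab$bbb  b
    3  ab$bbbaababa  a
    4  abaab$bbbaab  b
    5  ababaab$bbba  a
    6  b$bbbaababaa  a
    7  baab$bbbaaba  a
    8  baababaab$bb  b
    9  babaab$bbbaa  a
   10  bbaababaab$b  b
   11  bbbaababaab$  $

bbbabaaabab$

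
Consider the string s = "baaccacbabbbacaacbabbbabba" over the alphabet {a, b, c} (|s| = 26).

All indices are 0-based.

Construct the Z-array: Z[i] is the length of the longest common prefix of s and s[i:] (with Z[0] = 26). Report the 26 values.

Z[0]=26
i=1: outside box; Z[1]=0
i=2: outside box; Z[2]=0
i=3: outside box; Z[3]=0
i=4: outside box; Z[4]=0
i=5: outside box; Z[5]=0
i=6: outside box; Z[6]=0
i=7: outside box; Z[7]=2 grow→box=[7,9)
i=8: min(r-i=1, Z[1]=0)=0; Z[8]=0
i=9: outside box; Z[9]=1 grow→box=[9,10)
i=10: outside box; Z[10]=1 grow→box=[10,11)
i=11: outside box; Z[11]=2 grow→box=[11,13)
i=12: min(r-i=1, Z[1]=0)=0; Z[12]=0
i=13: outside box; Z[13]=0
i=14: outside box; Z[14]=0
i=15: outside box; Z[15]=0
i=16: outside box; Z[16]=0
i=17: outside box; Z[17]=2 grow→box=[17,19)
i=18: min(r-i=1, Z[1]=0)=0; Z[18]=0
i=19: outside box; Z[19]=1 grow→box=[19,20)
i=20: outside box; Z[20]=1 grow→box=[20,21)
i=21: outside box; Z[21]=2 grow→box=[21,23)
i=22: min(r-i=1, Z[1]=0)=0; Z[22]=0
i=23: outside box; Z[23]=1 grow→box=[23,24)
i=24: outside box; Z[24]=2 grow→box=[24,26)
i=25: min(r-i=1, Z[1]=0)=0; Z[25]=0

[26, 0, 0, 0, 0, 0, 0, 2, 0, 1, 1, 2, 0, 0, 0, 0, 0, 2, 0, 1, 1, 2, 0, 1, 2, 0]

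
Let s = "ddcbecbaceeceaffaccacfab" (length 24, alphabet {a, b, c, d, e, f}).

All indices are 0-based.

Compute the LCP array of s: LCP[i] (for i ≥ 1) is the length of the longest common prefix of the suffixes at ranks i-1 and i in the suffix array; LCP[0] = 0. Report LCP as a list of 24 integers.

[0, 1, 2, 2, 1, 0, 1, 1, 0, 1, 2, 1, 1, 2, 1, 0, 1, 0, 1, 2, 1, 0, 2, 1]

rank→(start, suffix):
  0 → (22, 'ab')
  1 → (16, 'accacfab')
  2 → (7, 'aceeceaffaccacfab')
  3 → (19, 'acfab')
  4 → (13, 'affaccacfab')
  5 → (23, 'b')
  6 → (6, 'baceeceaffaccacfab')
  7 → (3, 'becbaceeceaffaccacfab')
  8 → (18, 'cacfab')
  9 → (5, 'cbaceeceaffaccacfab')
  10 → (2, 'cbecbaceeceaffaccacfab')
  11 → (17, 'ccacfab')
  12 → (11, 'ceaffaccacfab')
  13 → (8, 'ceeceaffaccacfab')
  14 → (20, 'cfab')
  15 → (1, 'dcbecbaceeceaffaccacfab')
  16 → (0, 'ddcbecbaceeceaffaccacfab')
  17 → (12, 'eaffaccacfab')
  18 → (4, 'ecbaceeceaffaccacfab')
  19 → (10, 'eceaffaccacfab')
  20 → (9, 'eeceaffaccacfab')
  21 → (21, 'fab')
  22 → (15, 'faccacfab')
  23 → (14, 'ffaccacfab')

SA = [22, 16, 7, 19, 13, 23, 6, 3, 18, 5, 2, 17, 11, 8, 20, 1, 0, 12, 4, 10, 9, 21, 15, 14]
rank  pair      lcp
   1  s[22:],s[16:]  1  'a'
   2  s[16:],s[7:]  2  'ac'
   3  s[7:],s[19:]  2  'ac'
   4  s[19:],s[13:]  1  'a'
   5  s[13:],s[23:]  0  ''
   6  s[23:],s[6:]  1  'b'
   7  s[6:],s[3:]  1  'b'
   8  s[3:],s[18:]  0  ''
   9  s[18:],s[5:]  1  'c'
  10  s[5:],s[2:]  2  'cb'
  11  s[2:],s[17:]  1  'c'
  12  s[17:],s[11:]  1  'c'
  13  s[11:],s[8:]  2  'ce'
  14  s[8:],s[20:]  1  'c'
  15  s[20:],s[1:]  0  ''
  16  s[1:],s[0:]  1  'd'
  17  s[0:],s[12:]  0  ''
  18  s[12:],s[4:]  1  'e'
  19  s[4:],s[10:]  2  'ec'
  20  s[10:],s[9:]  1  'e'
  21  s[9:],s[21:]  0  ''
  22  s[21:],s[15:]  2  'fa'
  23  s[15:],s[14:]  1  'f'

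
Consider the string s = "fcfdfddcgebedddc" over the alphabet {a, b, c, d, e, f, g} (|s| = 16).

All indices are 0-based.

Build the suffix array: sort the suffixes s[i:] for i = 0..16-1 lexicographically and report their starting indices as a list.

sorted suffixes:
  #0 SA[0]=10  'bedddc'
  #1 SA[1]=15  'c'
  #2 SA[2]=1  'cfdfddcgebedddc'
  #3 SA[3]=7  'cgebedddc'
  #4 SA[4]=14  'dc'
  #5 SA[5]=6  'dcgebedddc'
  #6 SA[6]=13  'ddc'
  #7 SA[7]=5  'ddcgebedddc'
  #8 SA[8]=12  'dddc'
  #9 SA[9]=3  'dfddcgebedddc'
  #10 SA[10]=9  'ebedddc'
  #11 SA[11]=11  'edddc'
  #12 SA[12]=0  'fcfdfddcgebedddc'
  #13 SA[13]=4  'fddcgebedddc'
  #14 SA[14]=2  'fdfddcgebedddc'
  #15 SA[15]=8  'gebedddc'

[10, 15, 1, 7, 14, 6, 13, 5, 12, 3, 9, 11, 0, 4, 2, 8]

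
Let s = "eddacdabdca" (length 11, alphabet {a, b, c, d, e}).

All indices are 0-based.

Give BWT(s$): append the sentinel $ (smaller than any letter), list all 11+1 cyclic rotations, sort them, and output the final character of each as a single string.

rank  rotation      last
    0  $eddacdabdca  a
    1  a$eddacdabdc  c
    2  abdca$eddacd  d
    3  acdabdca$edd  d
    4  bdca$eddacda  a
    5  ca$eddacdabd  d
    6  cdabdca$edda  a
    7  dabdca$eddac  c
    8  dacdabdca$ed  d
    9  dca$eddacdab  b
   10  ddacdabdca$e  e
   11  eddacdabdca$  $

acddadacdbe$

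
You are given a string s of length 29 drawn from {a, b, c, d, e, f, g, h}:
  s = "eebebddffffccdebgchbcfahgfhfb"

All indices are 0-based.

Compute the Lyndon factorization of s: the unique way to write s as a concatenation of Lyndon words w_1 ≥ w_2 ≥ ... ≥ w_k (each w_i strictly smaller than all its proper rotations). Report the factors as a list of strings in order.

["e", "e", "be", "bddffffccdebgch", "bcf", "ahgfhfb"]

emit factor 1: 'e' (i=0, period=1)
emit factor 2: 'e' (i=1, period=1)
emit factor 3: 'be' (i=2, period=2)
emit factor 4: 'bddffffccdebgch' (i=4, period=15)
emit factor 5: 'bcf' (i=19, period=3)
emit factor 6: 'ahgfhfb' (i=22, period=7)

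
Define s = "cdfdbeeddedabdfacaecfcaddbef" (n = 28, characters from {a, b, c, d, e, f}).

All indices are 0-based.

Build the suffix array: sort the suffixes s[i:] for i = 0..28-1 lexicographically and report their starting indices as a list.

rank | idx | suffix
   0 |  11 | abdfacaecfcaddbef
   1 |  15 | acaecfcaddbef
   2 |  22 | addbef
   3 |  17 | aecfcaddbef
   4 |  12 | bdfacaecfcaddbef
   5 |   4 | beeddedabdfacaecfcaddbef
   6 |  25 | bef
   7 |  21 | caddbef
   8 |  16 | caecfcaddbef
   9 |   0 | cdfdbeeddedabdfacaecfcaddbef
  10 |  19 | cfcaddbef
  11 |  10 | dabdfacaecfcaddbef
  12 |   3 | dbeeddedabdfacaecfcaddbef
  13 |  24 | dbef
  14 |  23 | ddbef
  15 |   7 | ddedabdfacaecfcaddbef
  16 |   8 | dedabdfacaecfcaddbef
  17 |  13 | dfacaecfcaddbef
  18 |   1 | dfdbeeddedabdfacaecfcaddbef
  19 |  18 | ecfcaddbef
  20 |   9 | edabdfacaecfcaddbef
  21 |   6 | eddedabdfacaecfcaddbef
  22 |   5 | eeddedabdfacaecfcaddbef
  23 |  26 | ef
  24 |  27 | f
  25 |  14 | facaecfcaddbef
  26 |  20 | fcaddbef
  27 |   2 | fdbeeddedabdfacaecfcaddbef

[11, 15, 22, 17, 12, 4, 25, 21, 16, 0, 19, 10, 3, 24, 23, 7, 8, 13, 1, 18, 9, 6, 5, 26, 27, 14, 20, 2]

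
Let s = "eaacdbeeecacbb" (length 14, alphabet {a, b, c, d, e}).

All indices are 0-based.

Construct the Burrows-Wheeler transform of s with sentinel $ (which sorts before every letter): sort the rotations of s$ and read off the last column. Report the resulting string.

becabcdeaac$eeb

rank  rotation         last
    0  $eaacdbeeecacbb  b
    1  aacdbeeecacbb$e  e
    2  acbb$eaacdbeeec  c
    3  acdbeeecacbb$ea  a
    4  b$eaacdbeeecacb  b
    5  bb$eaacdbeeecac  c
    6  beeecacbb$eaacd  d
    7  cacbb$eaacdbeee  e
    8  cbb$eaacdbeeeca  a
    9  cdbeeecacbb$eaa  a
   10  dbeeecacbb$eaac  c
   11  eaacdbeeecacbb$  $
   12  ecacbb$eaacdbee  e
   13  eecacbb$eaacdbe  e
   14  eeecacbb$eaacdb  b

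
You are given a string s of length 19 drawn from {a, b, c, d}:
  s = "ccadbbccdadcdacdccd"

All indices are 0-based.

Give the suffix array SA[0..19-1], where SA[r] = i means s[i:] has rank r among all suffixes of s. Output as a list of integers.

rank | idx | suffix
   0 |  13 | acdccd
   1 |   2 | adbbccdadcdacdccd
   2 |   9 | adcdacdccd
   3 |   4 | bbccdadcdacdccd
   4 |   5 | bccdadcdacdccd
   5 |   1 | cadbbccdadcdacdccd
   6 |   0 | ccadbbccdadcdacdccd
   7 |  16 | ccd
   8 |   6 | ccdadcdacdccd
   9 |  17 | cd
  10 |  11 | cdacdccd
  11 |   7 | cdadcdacdccd
  12 |  14 | cdccd
  13 |  18 | d
  14 |  12 | dacdccd
  15 |   8 | dadcdacdccd
  16 |   3 | dbbccdadcdacdccd
  17 |  15 | dccd
  18 |  10 | dcdacdccd

[13, 2, 9, 4, 5, 1, 0, 16, 6, 17, 11, 7, 14, 18, 12, 8, 3, 15, 10]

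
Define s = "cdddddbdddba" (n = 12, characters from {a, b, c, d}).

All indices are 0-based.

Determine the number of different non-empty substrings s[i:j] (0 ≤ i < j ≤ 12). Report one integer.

rank→(start, suffix):
  0 → (11, 'a')
  1 → (10, 'ba')
  2 → (6, 'bdddba')
  3 → (0, 'cdddddbdddba')
  4 → (9, 'dba')
  5 → (5, 'dbdddba')
  6 → (8, 'ddba')
  7 → (4, 'ddbdddba')
  8 → (7, 'dddba')
  9 → (3, 'dddbdddba')
  10 → (2, 'ddddbdddba')
  11 → (1, 'dddddbdddba')

SA = [11, 10, 6, 0, 9, 5, 8, 4, 7, 3, 2, 1]
[i] adj suffixes → lcp
  [1] 11/10 → 0 ('')
  [2] 10/6 → 1 ('b')
  [3] 6/0 → 0 ('')
  [4] 0/9 → 0 ('')
  [5] 9/5 → 2 ('db')
  [6] 5/8 → 1 ('d')
  [7] 8/4 → 3 ('ddb')
  [8] 4/7 → 2 ('dd')
  [9] 7/3 → 4 ('dddb')
  [10] 3/2 → 3 ('ddd')
  [11] 2/1 → 4 ('dddd')

n(n+1)/2 = 12·13/2 = 78
Σ LCP = 0 + 0 + 1 + 0 + 0 + 2 + 1 + 3 + 2 + 4 + 3 + 4 = 20
distinct = 78 − 20 = 58

58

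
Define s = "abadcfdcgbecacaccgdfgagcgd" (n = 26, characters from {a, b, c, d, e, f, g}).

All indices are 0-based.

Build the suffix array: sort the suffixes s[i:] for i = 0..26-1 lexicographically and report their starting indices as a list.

[0, 12, 14, 2, 21, 1, 9, 11, 13, 15, 4, 7, 23, 16, 25, 3, 6, 18, 10, 5, 19, 20, 8, 22, 24, 17]

rank→(start, suffix):
  0 → (0, 'abadcfdcgbecacaccgdfgagcgd')
  1 → (12, 'acaccgdfgagcgd')
  2 → (14, 'accgdfgagcgd')
  3 → (2, 'adcfdcgbecacaccgdfgagcgd')
  4 → (21, 'agcgd')
  5 → (1, 'badcfdcgbecacaccgdfgagcgd')
  6 → (9, 'becacaccgdfgagcgd')
  7 → (11, 'cacaccgdfgagcgd')
  8 → (13, 'caccgdfgagcgd')
  9 → (15, 'ccgdfgagcgd')
  10 → (4, 'cfdcgbecacaccgdfgagcgd')
  11 → (7, 'cgbecacaccgdfgagcgd')
  12 → (23, 'cgd')
  13 → (16, 'cgdfgagcgd')
  14 → (25, 'd')
  15 → (3, 'dcfdcgbecacaccgdfgagcgd')
  16 → (6, 'dcgbecacaccgdfgagcgd')
  17 → (18, 'dfgagcgd')
  18 → (10, 'ecacaccgdfgagcgd')
  19 → (5, 'fdcgbecacaccgdfgagcgd')
  20 → (19, 'fgagcgd')
  21 → (20, 'gagcgd')
  22 → (8, 'gbecacaccgdfgagcgd')
  23 → (22, 'gcgd')
  24 → (24, 'gd')
  25 → (17, 'gdfgagcgd')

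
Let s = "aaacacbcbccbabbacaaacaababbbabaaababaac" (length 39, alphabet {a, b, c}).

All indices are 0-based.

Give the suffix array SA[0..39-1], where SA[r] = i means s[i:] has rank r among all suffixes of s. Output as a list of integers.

sorted suffixes:
  #0 SA[0]=30  'aaababaac'
  #1 SA[1]=17  'aaacaababbbabaaababaac'
  #2 SA[2]=0  'aaacacbcbccbabbacaaacaababbbabaaababaac'
  #3 SA[3]=31  'aababaac'
  #4 SA[4]=21  'aababbbabaaababaac'
  #5 SA[5]=36  'aac'
  #6 SA[6]=18  'aacaababbbabaaababaac'
  #7 SA[7]=1  'aacacbcbccbabbacaaacaababbbabaaababaac'
  #8 SA[8]=28  'abaaababaac'
  #9 SA[9]=34  'abaac'
  #10 SA[10]=32  'ababaac'
  #11 SA[11]=22  'ababbbabaaababaac'
  #12 SA[12]=12  'abbacaaacaababbbabaaababaac'
  #13 SA[13]=24  'abbbabaaababaac'
  #14 SA[14]=37  'ac'
  #15 SA[15]=15  'acaaacaababbbabaaababaac'
  #16 SA[16]=19  'acaababbbabaaababaac'
  #17 SA[17]=2  'acacbcbccbabbacaaacaababbbabaaababaac'
  #18 SA[18]=4  'acbcbccbabbacaaacaababbbabaaababaac'
  #19 SA[19]=29  'baaababaac'
  #20 SA[20]=35  'baac'
  #21 SA[21]=27  'babaaababaac'
  #22 SA[22]=33  'babaac'
  #23 SA[23]=11  'babbacaaacaababbbabaaababaac'
  #24 SA[24]=23  'babbbabaaababaac'
  #25 SA[25]=14  'bacaaacaababbbabaaababaac'
  #26 SA[26]=26  'bbabaaababaac'
  #27 SA[27]=13  'bbacaaacaababbbabaaababaac'
  #28 SA[28]=25  'bbbabaaababaac'
  #29 SA[29]=6  'bcbccbabbacaaacaababbbabaaababaac'
  #30 SA[30]=8  'bccbabbacaaacaababbbabaaababaac'
  #31 SA[31]=38  'c'
  #32 SA[32]=16  'caaacaababbbabaaababaac'
  #33 SA[33]=20  'caababbbabaaababaac'
  #34 SA[34]=3  'cacbcbccbabbacaaacaababbbabaaababaac'
  #35 SA[35]=10  'cbabbacaaacaababbbabaaababaac'
  #36 SA[36]=5  'cbcbccbabbacaaacaababbbabaaababaac'
  #37 SA[37]=7  'cbccbabbacaaacaababbbabaaababaac'
  #38 SA[38]=9  'ccbabbacaaacaababbbabaaababaac'

[30, 17, 0, 31, 21, 36, 18, 1, 28, 34, 32, 22, 12, 24, 37, 15, 19, 2, 4, 29, 35, 27, 33, 11, 23, 14, 26, 13, 25, 6, 8, 38, 16, 20, 3, 10, 5, 7, 9]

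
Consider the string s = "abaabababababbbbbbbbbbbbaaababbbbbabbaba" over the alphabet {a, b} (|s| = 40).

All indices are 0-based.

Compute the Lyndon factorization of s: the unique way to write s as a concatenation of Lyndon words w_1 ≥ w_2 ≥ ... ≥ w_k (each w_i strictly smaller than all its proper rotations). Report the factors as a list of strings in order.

emit factor 1: 'ab' (i=0, period=2)
emit factor 2: 'aabababababbbbbbbbbbbb' (i=2, period=22)
emit factor 3: 'aaababbbbbabbab' (i=24, period=15)
emit factor 4: 'a' (i=39, period=1)

["ab", "aabababababbbbbbbbbbbb", "aaababbbbbabbab", "a"]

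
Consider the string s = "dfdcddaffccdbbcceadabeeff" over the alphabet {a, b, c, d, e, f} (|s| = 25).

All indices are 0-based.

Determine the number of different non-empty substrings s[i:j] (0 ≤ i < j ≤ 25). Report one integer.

rank | idx | suffix
   0 |  19 | abeeff
   1 |  17 | adabeeff
   2 |   6 | affccdbbcceadabeeff
   3 |  12 | bbcceadabeeff
   4 |  13 | bcceadabeeff
   5 |  20 | beeff
   6 |   9 | ccdbbcceadabeeff
   7 |  14 | cceadabeeff
   8 |  10 | cdbbcceadabeeff
   9 |   3 | cddaffccdbbcceadabeeff
  10 |  15 | ceadabeeff
  11 |  18 | dabeeff
  12 |   5 | daffccdbbcceadabeeff
  13 |  11 | dbbcceadabeeff
  14 |   2 | dcddaffccdbbcceadabeeff
  15 |   4 | ddaffccdbbcceadabeeff
  16 |   0 | dfdcddaffccdbbcceadabeeff
  17 |  16 | eadabeeff
  18 |  21 | eeff
  19 |  22 | eff
  20 |  24 | f
  21 |   8 | fccdbbcceadabeeff
  22 |   1 | fdcddaffccdbbcceadabeeff
  23 |  23 | ff
  24 |   7 | ffccdbbcceadabeeff

SA = [19, 17, 6, 12, 13, 20, 9, 14, 10, 3, 15, 18, 5, 11, 2, 4, 0, 16, 21, 22, 24, 8, 1, 23, 7]
i: (SA[i-1],SA[i]) lcp shared
  1: (19,17) 1 'a'
  2: (17,6) 1 'a'
  3: (6,12) 0 ''
  4: (12,13) 1 'b'
  5: (13,20) 1 'b'
  6: (20,9) 0 ''
  7: (9,14) 2 'cc'
  8: (14,10) 1 'c'
  9: (10,3) 2 'cd'
  10: (3,15) 1 'c'
  11: (15,18) 0 ''
  12: (18,5) 2 'da'
  13: (5,11) 1 'd'
  14: (11,2) 1 'd'
  15: (2,4) 1 'd'
  16: (4,0) 1 'd'
  17: (0,16) 0 ''
  18: (16,21) 1 'e'
  19: (21,22) 1 'e'
  20: (22,24) 0 ''
  21: (24,8) 1 'f'
  22: (8,1) 1 'f'
  23: (1,23) 1 'f'
  24: (23,7) 2 'ff'

n(n+1)/2 = 25·26/2 = 325
Σ LCP = 0 + 1 + 1 + 0 + 1 + 1 + 0 + 2 + 1 + 2 + 1 + 0 + 2 + 1 + 1 + 1 + 1 + 0 + 1 + 1 + 0 + 1 + 1 + 1 + 2 = 23
distinct = 325 − 23 = 302

302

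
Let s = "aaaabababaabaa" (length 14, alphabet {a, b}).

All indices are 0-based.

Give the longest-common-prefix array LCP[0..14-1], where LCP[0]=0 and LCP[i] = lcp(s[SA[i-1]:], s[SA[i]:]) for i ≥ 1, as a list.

[0, 1, 2, 3, 2, 4, 1, 4, 3, 5, 0, 3, 2, 4]

rank→(start, suffix):
  0 → (13, 'a')
  1 → (12, 'aa')
  2 → (0, 'aaaabababaabaa')
  3 → (1, 'aaabababaabaa')
  4 → (9, 'aabaa')
  5 → (2, 'aabababaabaa')
  6 → (10, 'abaa')
  7 → (7, 'abaabaa')
  8 → (5, 'ababaabaa')
  9 → (3, 'abababaabaa')
  10 → (11, 'baa')
  11 → (8, 'baabaa')
  12 → (6, 'babaabaa')
  13 → (4, 'bababaabaa')

SA = [13, 12, 0, 1, 9, 2, 10, 7, 5, 3, 11, 8, 6, 4]
[i] adj suffixes → lcp
  [1] 13/12 → 1 ('a')
  [2] 12/0 → 2 ('aa')
  [3] 0/1 → 3 ('aaa')
  [4] 1/9 → 2 ('aa')
  [5] 9/2 → 4 ('aaba')
  [6] 2/10 → 1 ('a')
  [7] 10/7 → 4 ('abaa')
  [8] 7/5 → 3 ('aba')
  [9] 5/3 → 5 ('ababa')
  [10] 3/11 → 0 ('')
  [11] 11/8 → 3 ('baa')
  [12] 8/6 → 2 ('ba')
  [13] 6/4 → 4 ('baba')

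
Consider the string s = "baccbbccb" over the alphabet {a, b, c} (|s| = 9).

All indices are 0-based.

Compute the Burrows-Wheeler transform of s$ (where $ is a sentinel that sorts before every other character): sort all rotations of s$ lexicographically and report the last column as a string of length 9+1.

bbc$cbccba

rank  rotation    last
    0  $baccbbccb  b
    1  accbbccb$b  b
    2  b$baccbbcc  c
    3  baccbbccb$  $
    4  bbccb$bacc  c
    5  bccb$baccb  b
    6  cb$baccbbc  c
    7  cbbccb$bac  c
    8  ccb$baccbb  b
    9  ccbbccb$ba  a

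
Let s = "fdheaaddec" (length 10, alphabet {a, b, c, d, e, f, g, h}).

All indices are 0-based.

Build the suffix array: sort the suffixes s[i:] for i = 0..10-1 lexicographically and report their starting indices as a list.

sorted suffixes:
  #0 SA[0]=4  'aaddec'
  #1 SA[1]=5  'addec'
  #2 SA[2]=9  'c'
  #3 SA[3]=6  'ddec'
  #4 SA[4]=7  'dec'
  #5 SA[5]=1  'dheaaddec'
  #6 SA[6]=3  'eaaddec'
  #7 SA[7]=8  'ec'
  #8 SA[8]=0  'fdheaaddec'
  #9 SA[9]=2  'heaaddec'

[4, 5, 9, 6, 7, 1, 3, 8, 0, 2]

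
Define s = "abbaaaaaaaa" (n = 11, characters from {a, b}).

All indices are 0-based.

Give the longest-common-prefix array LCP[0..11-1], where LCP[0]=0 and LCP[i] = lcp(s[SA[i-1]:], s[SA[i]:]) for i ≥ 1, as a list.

[0, 1, 2, 3, 4, 5, 6, 7, 1, 0, 1]

sorted suffixes:
  #0 SA[0]=10  'a'
  #1 SA[1]=9  'aa'
  #2 SA[2]=8  'aaa'
  #3 SA[3]=7  'aaaa'
  #4 SA[4]=6  'aaaaa'
  #5 SA[5]=5  'aaaaaa'
  #6 SA[6]=4  'aaaaaaa'
  #7 SA[7]=3  'aaaaaaaa'
  #8 SA[8]=0  'abbaaaaaaaa'
  #9 SA[9]=2  'baaaaaaaa'
  #10 SA[10]=1  'bbaaaaaaaa'

SA = [10, 9, 8, 7, 6, 5, 4, 3, 0, 2, 1]
rank  pair      lcp
   1  s[10:],s[9:]  1  'a'
   2  s[9:],s[8:]  2  'aa'
   3  s[8:],s[7:]  3  'aaa'
   4  s[7:],s[6:]  4  'aaaa'
   5  s[6:],s[5:]  5  'aaaaa'
   6  s[5:],s[4:]  6  'aaaaaa'
   7  s[4:],s[3:]  7  'aaaaaaa'
   8  s[3:],s[0:]  1  'a'
   9  s[0:],s[2:]  0  ''
  10  s[2:],s[1:]  1  'b'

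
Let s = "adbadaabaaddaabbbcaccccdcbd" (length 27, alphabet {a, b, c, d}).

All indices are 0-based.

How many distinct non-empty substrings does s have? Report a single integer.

341

rank→(start, suffix):
  0 → (5, 'aabaaddaabbbcaccccdcbd')
  1 → (12, 'aabbbcaccccdcbd')
  2 → (8, 'aaddaabbbcaccccdcbd')
  3 → (6, 'abaaddaabbbcaccccdcbd')
  4 → (13, 'abbbcaccccdcbd')
  5 → (18, 'accccdcbd')
  6 → (3, 'adaabaaddaabbbcaccccdcbd')
  7 → (0, 'adbadaabaaddaabbbcaccccdcbd')
  8 → (9, 'addaabbbcaccccdcbd')
  9 → (7, 'baaddaabbbcaccccdcbd')
  10 → (2, 'badaabaaddaabbbcaccccdcbd')
  11 → (14, 'bbbcaccccdcbd')
  12 → (15, 'bbcaccccdcbd')
  13 → (16, 'bcaccccdcbd')
  14 → (25, 'bd')
  15 → (17, 'caccccdcbd')
  16 → (24, 'cbd')
  17 → (19, 'ccccdcbd')
  18 → (20, 'cccdcbd')
  19 → (21, 'ccdcbd')
  20 → (22, 'cdcbd')
  21 → (26, 'd')
  22 → (4, 'daabaaddaabbbcaccccdcbd')
  23 → (11, 'daabbbcaccccdcbd')
  24 → (1, 'dbadaabaaddaabbbcaccccdcbd')
  25 → (23, 'dcbd')
  26 → (10, 'ddaabbbcaccccdcbd')

SA = [5, 12, 8, 6, 13, 18, 3, 0, 9, 7, 2, 14, 15, 16, 25, 17, 24, 19, 20, 21, 22, 26, 4, 11, 1, 23, 10]
rank  pair      lcp
   1  s[5:],s[12:]  3  'aab'
   2  s[12:],s[8:]  2  'aa'
   3  s[8:],s[6:]  1  'a'
   4  s[6:],s[13:]  2  'ab'
   5  s[13:],s[18:]  1  'a'
   6  s[18:],s[3:]  1  'a'
   7  s[3:],s[0:]  2  'ad'
   8  s[0:],s[9:]  2  'ad'
   9  s[9:],s[7:]  0  ''
  10  s[7:],s[2:]  2  'ba'
  11  s[2:],s[14:]  1  'b'
  12  s[14:],s[15:]  2  'bb'
  13  s[15:],s[16:]  1  'b'
  14  s[16:],s[25:]  1  'b'
  15  s[25:],s[17:]  0  ''
  16  s[17:],s[24:]  1  'c'
  17  s[24:],s[19:]  1  'c'
  18  s[19:],s[20:]  3  'ccc'
  19  s[20:],s[21:]  2  'cc'
  20  s[21:],s[22:]  1  'c'
  21  s[22:],s[26:]  0  ''
  22  s[26:],s[4:]  1  'd'
  23  s[4:],s[11:]  4  'daab'
  24  s[11:],s[1:]  1  'd'
  25  s[1:],s[23:]  1  'd'
  26  s[23:],s[10:]  1  'd'

n(n+1)/2 = 27·28/2 = 378
Σ LCP = 0 + 3 + 2 + 1 + 2 + 1 + 1 + 2 + 2 + 0 + 2 + 1 + 2 + 1 + 1 + 0 + 1 + 1 + 3 + 2 + 1 + 0 + 1 + 4 + 1 + 1 + 1 = 37
distinct = 378 − 37 = 341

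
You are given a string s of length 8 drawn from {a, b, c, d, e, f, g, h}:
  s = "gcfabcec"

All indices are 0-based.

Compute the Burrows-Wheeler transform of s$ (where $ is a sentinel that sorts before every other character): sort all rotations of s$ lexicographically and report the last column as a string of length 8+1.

cfaebgcc$

rank  rotation   last
    0  $gcfabcec  c
    1  abcec$gcf  f
    2  bcec$gcfa  a
    3  c$gcfabce  e
    4  cec$gcfab  b
    5  cfabcec$g  g
    6  ec$gcfabc  c
    7  fabcec$gc  c
    8  gcfabcec$  $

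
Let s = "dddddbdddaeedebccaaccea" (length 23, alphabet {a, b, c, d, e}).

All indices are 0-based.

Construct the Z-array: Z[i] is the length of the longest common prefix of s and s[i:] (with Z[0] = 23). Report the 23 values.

Z[0]=23
i=1: i≥r, start 0; Z[1]=4 scan→box=[1,5)
i=2: min(r-i=3, Z[1]=4)=3; Z[2]=3
i=3: min(r-i=2, Z[2]=3)=2; Z[3]=2
i=4: min(r-i=1, Z[3]=2)=1; Z[4]=1
i=5: i≥r, start 0; Z[5]=0
i=6: i≥r, start 0; Z[6]=3 scan→box=[6,9)
i=7: min(r-i=2, Z[1]=4)=2; Z[7]=2
i=8: min(r-i=1, Z[2]=3)=1; Z[8]=1
i=9: i≥r, start 0; Z[9]=0
i=10: i≥r, start 0; Z[10]=0
i=11: i≥r, start 0; Z[11]=0
i=12: i≥r, start 0; Z[12]=1 scan→box=[12,13)
i=13: i≥r, start 0; Z[13]=0
i=14: i≥r, start 0; Z[14]=0
i=15: i≥r, start 0; Z[15]=0
i=16: i≥r, start 0; Z[16]=0
i=17: i≥r, start 0; Z[17]=0
i=18: i≥r, start 0; Z[18]=0
i=19: i≥r, start 0; Z[19]=0
i=20: i≥r, start 0; Z[20]=0
i=21: i≥r, start 0; Z[21]=0
i=22: i≥r, start 0; Z[22]=0

[23, 4, 3, 2, 1, 0, 3, 2, 1, 0, 0, 0, 1, 0, 0, 0, 0, 0, 0, 0, 0, 0, 0]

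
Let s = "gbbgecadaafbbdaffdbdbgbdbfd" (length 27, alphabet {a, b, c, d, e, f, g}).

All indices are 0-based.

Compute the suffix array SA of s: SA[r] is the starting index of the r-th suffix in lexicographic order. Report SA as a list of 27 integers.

[8, 6, 9, 14, 11, 1, 12, 22, 18, 24, 20, 2, 5, 26, 7, 13, 17, 23, 19, 4, 10, 25, 16, 15, 0, 21, 3]

rank | idx | suffix
   0 |   8 | aafbbdaffdbdbgbdbfd
   1 |   6 | adaafbbdaffdbdbgbdbfd
   2 |   9 | afbbdaffdbdbgbdbfd
   3 |  14 | affdbdbgbdbfd
   4 |  11 | bbdaffdbdbgbdbfd
   5 |   1 | bbgecadaafbbdaffdbdbgbdbfd
   6 |  12 | bdaffdbdbgbdbfd
   7 |  22 | bdbfd
   8 |  18 | bdbgbdbfd
   9 |  24 | bfd
  10 |  20 | bgbdbfd
  11 |   2 | bgecadaafbbdaffdbdbgbdbfd
  12 |   5 | cadaafbbdaffdbdbgbdbfd
  13 |  26 | d
  14 |   7 | daafbbdaffdbdbgbdbfd
  15 |  13 | daffdbdbgbdbfd
  16 |  17 | dbdbgbdbfd
  17 |  23 | dbfd
  18 |  19 | dbgbdbfd
  19 |   4 | ecadaafbbdaffdbdbgbdbfd
  20 |  10 | fbbdaffdbdbgbdbfd
  21 |  25 | fd
  22 |  16 | fdbdbgbdbfd
  23 |  15 | ffdbdbgbdbfd
  24 |   0 | gbbgecadaafbbdaffdbdbgbdbfd
  25 |  21 | gbdbfd
  26 |   3 | gecadaafbbdaffdbdbgbdbfd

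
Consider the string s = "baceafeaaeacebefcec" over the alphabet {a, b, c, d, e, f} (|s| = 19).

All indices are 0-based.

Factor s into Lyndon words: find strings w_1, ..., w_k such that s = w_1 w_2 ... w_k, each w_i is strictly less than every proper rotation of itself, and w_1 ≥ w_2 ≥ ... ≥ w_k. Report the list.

emit factor 1: 'b' (i=0, period=1)
emit factor 2: 'aceafe' (i=1, period=6)
emit factor 3: 'aaeacebefcec' (i=7, period=12)

["b", "aceafe", "aaeacebefcec"]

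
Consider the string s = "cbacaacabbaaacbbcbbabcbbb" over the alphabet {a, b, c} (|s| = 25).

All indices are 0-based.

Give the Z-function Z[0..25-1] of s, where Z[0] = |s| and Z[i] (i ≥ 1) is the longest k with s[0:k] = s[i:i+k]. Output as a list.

[25, 0, 0, 1, 0, 0, 1, 0, 0, 0, 0, 0, 0, 2, 0, 0, 2, 0, 0, 0, 0, 2, 0, 0, 0]

Z[0]=25
i=1: fresh scan; Z[1]=0
i=2: fresh scan; Z[2]=0
i=3: fresh scan; Z[3]=1 grow→box=[3,4)
i=4: fresh scan; Z[4]=0
i=5: fresh scan; Z[5]=0
i=6: fresh scan; Z[6]=1 grow→box=[6,7)
i=7: fresh scan; Z[7]=0
i=8: fresh scan; Z[8]=0
i=9: fresh scan; Z[9]=0
i=10: fresh scan; Z[10]=0
i=11: fresh scan; Z[11]=0
i=12: fresh scan; Z[12]=0
i=13: fresh scan; Z[13]=2 grow→box=[13,15)
i=14: min(r-i=1, Z[1]=0)=0; Z[14]=0
i=15: fresh scan; Z[15]=0
i=16: fresh scan; Z[16]=2 grow→box=[16,18)
i=17: min(r-i=1, Z[1]=0)=0; Z[17]=0
i=18: fresh scan; Z[18]=0
i=19: fresh scan; Z[19]=0
i=20: fresh scan; Z[20]=0
i=21: fresh scan; Z[21]=2 grow→box=[21,23)
i=22: min(r-i=1, Z[1]=0)=0; Z[22]=0
i=23: fresh scan; Z[23]=0
i=24: fresh scan; Z[24]=0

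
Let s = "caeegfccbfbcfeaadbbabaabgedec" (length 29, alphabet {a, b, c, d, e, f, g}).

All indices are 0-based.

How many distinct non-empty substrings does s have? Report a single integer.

410

rank | idx | suffix
   0 |  21 | aabgedec
   1 |  14 | aadbbabaabgedec
   2 |  19 | abaabgedec
   3 |  22 | abgedec
   4 |  15 | adbbabaabgedec
   5 |   1 | aeegfccbfbcfeaadbbabaabgedec
   6 |  20 | baabgedec
   7 |  18 | babaabgedec
   8 |  17 | bbabaabgedec
   9 |  10 | bcfeaadbbabaabgedec
  10 |   8 | bfbcfeaadbbabaabgedec
  11 |  23 | bgedec
  12 |  28 | c
  13 |   0 | caeegfccbfbcfeaadbbabaabgedec
  14 |   7 | cbfbcfeaadbbabaabgedec
  15 |   6 | ccbfbcfeaadbbabaabgedec
  16 |  11 | cfeaadbbabaabgedec
  17 |  16 | dbbabaabgedec
  18 |  26 | dec
  19 |  13 | eaadbbabaabgedec
  20 |  27 | ec
  21 |  25 | edec
  22 |   2 | eegfccbfbcfeaadbbabaabgedec
  23 |   3 | egfccbfbcfeaadbbabaabgedec
  24 |   9 | fbcfeaadbbabaabgedec
  25 |   5 | fccbfbcfeaadbbabaabgedec
  26 |  12 | feaadbbabaabgedec
  27 |  24 | gedec
  28 |   4 | gfccbfbcfeaadbbabaabgedec

SA = [21, 14, 19, 22, 15, 1, 20, 18, 17, 10, 8, 23, 28, 0, 7, 6, 11, 16, 26, 13, 27, 25, 2, 3, 9, 5, 12, 24, 4]
i: (SA[i-1],SA[i]) lcp shared
  1: (21,14) 2 'aa'
  2: (14,19) 1 'a'
  3: (19,22) 2 'ab'
  4: (22,15) 1 'a'
  5: (15,1) 1 'a'
  6: (1,20) 0 ''
  7: (20,18) 2 'ba'
  8: (18,17) 1 'b'
  9: (17,10) 1 'b'
  10: (10,8) 1 'b'
  11: (8,23) 1 'b'
  12: (23,28) 0 ''
  13: (28,0) 1 'c'
  14: (0,7) 1 'c'
  15: (7,6) 1 'c'
  16: (6,11) 1 'c'
  17: (11,16) 0 ''
  18: (16,26) 1 'd'
  19: (26,13) 0 ''
  20: (13,27) 1 'e'
  21: (27,25) 1 'e'
  22: (25,2) 1 'e'
  23: (2,3) 1 'e'
  24: (3,9) 0 ''
  25: (9,5) 1 'f'
  26: (5,12) 1 'f'
  27: (12,24) 0 ''
  28: (24,4) 1 'g'

n(n+1)/2 = 29·30/2 = 435
Σ LCP = 0 + 2 + 1 + 2 + 1 + 1 + 0 + 2 + 1 + 1 + 1 + 1 + 0 + 1 + 1 + 1 + 1 + 0 + 1 + 0 + 1 + 1 + 1 + 1 + 0 + 1 + 1 + 0 + 1 = 25
distinct = 435 − 25 = 410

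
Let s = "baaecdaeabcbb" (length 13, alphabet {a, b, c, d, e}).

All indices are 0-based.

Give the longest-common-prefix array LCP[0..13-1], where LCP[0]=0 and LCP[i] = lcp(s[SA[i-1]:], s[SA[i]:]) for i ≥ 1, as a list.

rank | idx | suffix
   0 |   1 | aaecdaeabcbb
   1 |   8 | abcbb
   2 |   6 | aeabcbb
   3 |   2 | aecdaeabcbb
   4 |  12 | b
   5 |   0 | baaecdaeabcbb
   6 |  11 | bb
   7 |   9 | bcbb
   8 |  10 | cbb
   9 |   4 | cdaeabcbb
  10 |   5 | daeabcbb
  11 |   7 | eabcbb
  12 |   3 | ecdaeabcbb

SA = [1, 8, 6, 2, 12, 0, 11, 9, 10, 4, 5, 7, 3]
i: (SA[i-1],SA[i]) lcp shared
  1: (1,8) 1 'a'
  2: (8,6) 1 'a'
  3: (6,2) 2 'ae'
  4: (2,12) 0 ''
  5: (12,0) 1 'b'
  6: (0,11) 1 'b'
  7: (11,9) 1 'b'
  8: (9,10) 0 ''
  9: (10,4) 1 'c'
  10: (4,5) 0 ''
  11: (5,7) 0 ''
  12: (7,3) 1 'e'

[0, 1, 1, 2, 0, 1, 1, 1, 0, 1, 0, 0, 1]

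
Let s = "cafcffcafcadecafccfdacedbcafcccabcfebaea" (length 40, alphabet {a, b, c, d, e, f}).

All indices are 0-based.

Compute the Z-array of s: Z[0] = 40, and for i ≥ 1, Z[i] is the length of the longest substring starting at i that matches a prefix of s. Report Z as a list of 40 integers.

Z[0]=40
i=1: fresh scan; Z[1]=0
i=2: fresh scan; Z[2]=0
i=3: fresh scan; Z[3]=1 extend→box=[3,4)
i=4: fresh scan; Z[4]=0
i=5: fresh scan; Z[5]=0
i=6: fresh scan; Z[6]=4 extend→box=[6,10)
i=7: min(r-i=3, Z[1]=0)=0; Z[7]=0
i=8: min(r-i=2, Z[2]=0)=0; Z[8]=0
i=9: min(r-i=1, Z[3]=1)=1; Z[9]=2 extend→box=[9,11)
i=10: min(r-i=1, Z[1]=0)=0; Z[10]=0
i=11: fresh scan; Z[11]=0
i=12: fresh scan; Z[12]=0
i=13: fresh scan; Z[13]=4 extend→box=[13,17)
i=14: min(r-i=3, Z[1]=0)=0; Z[14]=0
i=15: min(r-i=2, Z[2]=0)=0; Z[15]=0
i=16: min(r-i=1, Z[3]=1)=1; Z[16]=1
i=17: fresh scan; Z[17]=1 extend→box=[17,18)
i=18: fresh scan; Z[18]=0
i=19: fresh scan; Z[19]=0
i=20: fresh scan; Z[20]=0
i=21: fresh scan; Z[21]=1 extend→box=[21,22)
i=22: fresh scan; Z[22]=0
i=23: fresh scan; Z[23]=0
i=24: fresh scan; Z[24]=0
i=25: fresh scan; Z[25]=4 extend→box=[25,29)
i=26: min(r-i=3, Z[1]=0)=0; Z[26]=0
i=27: min(r-i=2, Z[2]=0)=0; Z[27]=0
i=28: min(r-i=1, Z[3]=1)=1; Z[28]=1
i=29: fresh scan; Z[29]=1 extend→box=[29,30)
i=30: fresh scan; Z[30]=2 extend→box=[30,32)
i=31: min(r-i=1, Z[1]=0)=0; Z[31]=0
i=32: fresh scan; Z[32]=0
i=33: fresh scan; Z[33]=1 extend→box=[33,34)
i=34: fresh scan; Z[34]=0
i=35: fresh scan; Z[35]=0
i=36: fresh scan; Z[36]=0
i=37: fresh scan; Z[37]=0
i=38: fresh scan; Z[38]=0
i=39: fresh scan; Z[39]=0

[40, 0, 0, 1, 0, 0, 4, 0, 0, 2, 0, 0, 0, 4, 0, 0, 1, 1, 0, 0, 0, 1, 0, 0, 0, 4, 0, 0, 1, 1, 2, 0, 0, 1, 0, 0, 0, 0, 0, 0]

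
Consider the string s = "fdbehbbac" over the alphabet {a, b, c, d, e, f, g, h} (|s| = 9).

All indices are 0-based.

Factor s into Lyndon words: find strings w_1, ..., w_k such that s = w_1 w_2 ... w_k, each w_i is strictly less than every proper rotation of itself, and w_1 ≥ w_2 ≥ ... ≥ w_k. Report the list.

emit factor 1: 'f' (i=0, period=1)
emit factor 2: 'd' (i=1, period=1)
emit factor 3: 'beh' (i=2, period=3)
emit factor 4: 'b' (i=5, period=1)
emit factor 5: 'b' (i=6, period=1)
emit factor 6: 'ac' (i=7, period=2)

["f", "d", "beh", "b", "b", "ac"]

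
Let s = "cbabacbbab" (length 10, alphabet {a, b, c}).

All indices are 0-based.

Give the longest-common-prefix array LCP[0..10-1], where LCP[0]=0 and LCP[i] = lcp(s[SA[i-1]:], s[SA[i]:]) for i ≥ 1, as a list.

[0, 2, 1, 0, 1, 3, 2, 1, 0, 2]

sorted suffixes:
  #0 SA[0]=8  'ab'
  #1 SA[1]=2  'abacbbab'
  #2 SA[2]=4  'acbbab'
  #3 SA[3]=9  'b'
  #4 SA[4]=7  'bab'
  #5 SA[5]=1  'babacbbab'
  #6 SA[6]=3  'bacbbab'
  #7 SA[7]=6  'bbab'
  #8 SA[8]=0  'cbabacbbab'
  #9 SA[9]=5  'cbbab'

SA = [8, 2, 4, 9, 7, 1, 3, 6, 0, 5]
[i] adj suffixes → lcp
  [1] 8/2 → 2 ('ab')
  [2] 2/4 → 1 ('a')
  [3] 4/9 → 0 ('')
  [4] 9/7 → 1 ('b')
  [5] 7/1 → 3 ('bab')
  [6] 1/3 → 2 ('ba')
  [7] 3/6 → 1 ('b')
  [8] 6/0 → 0 ('')
  [9] 0/5 → 2 ('cb')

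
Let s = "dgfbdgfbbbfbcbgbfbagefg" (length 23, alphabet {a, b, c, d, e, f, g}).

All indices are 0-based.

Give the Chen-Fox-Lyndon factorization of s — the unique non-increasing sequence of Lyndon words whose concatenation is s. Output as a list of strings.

emit factor 1: 'dgf' (i=0, period=3)
emit factor 2: 'bdgf' (i=3, period=4)
emit factor 3: 'bbbfbcbgbf' (i=7, period=10)
emit factor 4: 'b' (i=17, period=1)
emit factor 5: 'agefg' (i=18, period=5)

["dgf", "bdgf", "bbbfbcbgbf", "b", "agefg"]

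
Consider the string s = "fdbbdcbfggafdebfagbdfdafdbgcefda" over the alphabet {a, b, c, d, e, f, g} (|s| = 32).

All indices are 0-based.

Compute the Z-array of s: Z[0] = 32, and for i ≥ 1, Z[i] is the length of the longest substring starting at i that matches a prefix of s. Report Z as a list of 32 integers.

Z[0]=32
i=1: outside box; Z[1]=0
i=2: outside box; Z[2]=0
i=3: outside box; Z[3]=0
i=4: outside box; Z[4]=0
i=5: outside box; Z[5]=0
i=6: outside box; Z[6]=0
i=7: outside box; Z[7]=1 extend→box=[7,8)
i=8: outside box; Z[8]=0
i=9: outside box; Z[9]=0
i=10: outside box; Z[10]=0
i=11: outside box; Z[11]=2 extend→box=[11,13)
i=12: min(r-i=1, Z[1]=0)=0; Z[12]=0
i=13: outside box; Z[13]=0
i=14: outside box; Z[14]=0
i=15: outside box; Z[15]=1 extend→box=[15,16)
i=16: outside box; Z[16]=0
i=17: outside box; Z[17]=0
i=18: outside box; Z[18]=0
i=19: outside box; Z[19]=0
i=20: outside box; Z[20]=2 extend→box=[20,22)
i=21: min(r-i=1, Z[1]=0)=0; Z[21]=0
i=22: outside box; Z[22]=0
i=23: outside box; Z[23]=3 extend→box=[23,26)
i=24: min(r-i=2, Z[1]=0)=0; Z[24]=0
i=25: min(r-i=1, Z[2]=0)=0; Z[25]=0
i=26: outside box; Z[26]=0
i=27: outside box; Z[27]=0
i=28: outside box; Z[28]=0
i=29: outside box; Z[29]=2 extend→box=[29,31)
i=30: min(r-i=1, Z[1]=0)=0; Z[30]=0
i=31: outside box; Z[31]=0

[32, 0, 0, 0, 0, 0, 0, 1, 0, 0, 0, 2, 0, 0, 0, 1, 0, 0, 0, 0, 2, 0, 0, 3, 0, 0, 0, 0, 0, 2, 0, 0]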